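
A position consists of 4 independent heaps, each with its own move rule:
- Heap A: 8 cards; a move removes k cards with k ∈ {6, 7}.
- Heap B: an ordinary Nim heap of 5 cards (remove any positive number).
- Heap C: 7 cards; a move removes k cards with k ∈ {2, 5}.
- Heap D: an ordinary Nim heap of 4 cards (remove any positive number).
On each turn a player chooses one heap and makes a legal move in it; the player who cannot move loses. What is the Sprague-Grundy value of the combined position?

0

Grundy values for heap A (subtraction set {6, 7}):
g(0) = mex{} = 0
g(1) = mex{} = 0
g(2) = mex{} = 0
g(3) = mex{} = 0
g(4) = mex{} = 0
g(5) = mex{} = 0
g(6) = mex{0} = 1
g(7) = mex{0} = 1
g(8) = mex{0} = 1
So g(8) = 1.
Heap B is a plain Nim heap of size 5, so its Grundy value is 5.
Grundy values for heap C (subtraction set {2, 5}):
k:     0  1  2  3  4  5  6  7
g(k):  0  0  1  1  0  2  1  0
So g(7) = 0.
Heap D is a plain Nim heap of size 4, so its Grundy value is 4.
By the Sprague-Grundy theorem, the Grundy value of a sum of independent games is the XOR of the component values.
Combined value = 1 ⊕ 5 ⊕ 0 ⊕ 4 = 0.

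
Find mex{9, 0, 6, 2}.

0 is in the set but 1 is not, so the mex is 1.

1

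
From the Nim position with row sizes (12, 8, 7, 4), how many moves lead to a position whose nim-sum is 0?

3

Compute the nim-sum pairwise:
12 XOR 8 = 4
4 XOR 7 = 3
3 XOR 4 = 7
The overall nim-sum is X = 7. A row of size p has a winning move iff p XOR X < p (reduce it to p XOR X).
  12: 12 XOR 7 = 11 < 12 — winning move (to 11).
  8: 8 XOR 7 = 15 ≥ 8 — no move.
  7: 7 XOR 7 = 0 < 7 — winning move (to 0).
  4: 4 XOR 7 = 3 < 4 — winning move (to 3).
That gives 3 winning moves.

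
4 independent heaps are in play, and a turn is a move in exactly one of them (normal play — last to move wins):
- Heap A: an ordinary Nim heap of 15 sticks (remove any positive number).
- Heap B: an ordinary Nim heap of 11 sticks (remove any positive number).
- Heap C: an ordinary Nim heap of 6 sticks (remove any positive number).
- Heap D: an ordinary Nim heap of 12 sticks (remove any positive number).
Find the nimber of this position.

14

Heap A is a plain Nim heap of size 15, so its Grundy value is 15.
Heap B is a plain Nim heap of size 11, so its Grundy value is 11.
Heap C is a plain Nim heap of size 6, so its Grundy value is 6.
Heap D is a plain Nim heap of size 12, so its Grundy value is 12.
By the Sprague-Grundy theorem, the Grundy value of a sum of independent games is the XOR of the component values.
Combined value = 15 ⊕ 11 ⊕ 6 ⊕ 12 = 14.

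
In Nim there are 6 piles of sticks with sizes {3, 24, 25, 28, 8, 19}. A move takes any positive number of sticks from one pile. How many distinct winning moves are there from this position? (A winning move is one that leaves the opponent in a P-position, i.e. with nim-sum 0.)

In binary:
  00011  (3)
  11000  (24)
  11001  (25)
  11100  (28)
  01000  (8)
  10011  (19)
  -----
  00101  (5)
The overall nim-sum is X = 5. A pile of size p has a winning move iff p XOR X < p (reduce it to p XOR X).
  3: 3 XOR 5 = 6 ≥ 3 — no move.
  24: 24 XOR 5 = 29 ≥ 24 — no move.
  25: 25 XOR 5 = 28 ≥ 25 — no move.
  28: 28 XOR 5 = 25 < 28 — winning move (to 25).
  8: 8 XOR 5 = 13 ≥ 8 — no move.
  19: 19 XOR 5 = 22 ≥ 19 — no move.
That gives 1 winning move.

1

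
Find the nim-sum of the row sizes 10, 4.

Nim-sum: 10 ^ 4 = 14.

14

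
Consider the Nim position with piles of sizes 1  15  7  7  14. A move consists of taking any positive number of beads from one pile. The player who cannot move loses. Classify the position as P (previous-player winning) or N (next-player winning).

P-position

Write each in binary and XOR column by column:
  0001  (1)
  1111  (15)
  0111  (7)
  0111  (7)
  1110  (14)
  ----
  0000  (0)
The nim-sum is 0, so this is a P-position: the player to move is in a losing position under optimal play.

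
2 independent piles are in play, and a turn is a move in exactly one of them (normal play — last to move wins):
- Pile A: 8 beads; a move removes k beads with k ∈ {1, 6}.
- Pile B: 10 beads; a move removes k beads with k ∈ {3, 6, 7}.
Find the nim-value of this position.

For pile A, compute g(0), g(1), … with moves {1, 6}:
g(0) = mex{} = 0
g(1) = mex{0} = 1
g(2) = mex{1} = 0
g(3) = mex{0} = 1
g(4) = mex{1} = 0
g(5) = mex{0} = 1
g(6) = mex{0,1} = 2
g(7) = mex{1,2} = 0
g(8) = mex{0} = 1
So g(8) = 1.
Grundy values for pile B (subtraction set {3, 6, 7}):
g(0) = mex{} = 0
g(1) = mex{} = 0
g(2) = mex{} = 0
g(3) = mex{0} = 1
g(4) = mex{0} = 1
g(5) = mex{0} = 1
g(6) = mex{0,1} = 2
g(7) = mex{0,1} = 2
g(8) = mex{0,1} = 2
g(9) = mex{0,1,2} = 3
g(10) = mex{1,2} = 0
So g(10) = 0.
The value of a disjunctive sum is the nim-sum of the parts.
Combined value = 1 XOR 0 = 1.

1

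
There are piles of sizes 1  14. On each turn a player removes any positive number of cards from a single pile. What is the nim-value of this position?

Bitwise XOR of the heap sizes:
  0001  (1)
  1110  (14)
  ----
  1111  (15)

15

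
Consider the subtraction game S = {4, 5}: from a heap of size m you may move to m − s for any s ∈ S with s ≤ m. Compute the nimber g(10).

0

Build the Grundy sequence with g(k) = mex{g(k−s) : s ∈ {4, 5}, s ≤ k}:
g(0) = mex{} = 0
g(1) = mex{} = 0
g(2) = mex{} = 0
g(3) = mex{} = 0
g(4) = mex{0} = 1
g(5) = mex{0} = 1
g(6) = mex{0} = 1
g(7) = mex{0} = 1
g(8) = mex{0,1} = 2
g(9) = mex{1} = 0
g(10) = mex{1} = 0
So g(10) = 0.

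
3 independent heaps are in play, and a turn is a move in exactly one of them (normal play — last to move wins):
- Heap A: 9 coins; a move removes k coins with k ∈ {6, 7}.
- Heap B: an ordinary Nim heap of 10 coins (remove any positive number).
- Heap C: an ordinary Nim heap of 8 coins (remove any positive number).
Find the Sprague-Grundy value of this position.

3

Build the Grundy sequence for heap A with g(k) = mex{g(k−s) : s ∈ {6, 7}, s ≤ k}:
g(0) = mex{} = 0
g(1) = mex{} = 0
g(2) = mex{} = 0
g(3) = mex{} = 0
g(4) = mex{} = 0
g(5) = mex{} = 0
g(6) = mex{0} = 1
g(7) = mex{0} = 1
g(8) = mex{0} = 1
g(9) = mex{0} = 1
So g(9) = 1.
Heap B is a plain Nim heap of size 10, so its Grundy value is 10.
Heap C is a plain Nim heap of size 8, so its Grundy value is 8.
By the Sprague-Grundy theorem, the Grundy value of a sum of independent games is the XOR of the component values.
Combined value = 1 XOR 10 XOR 8 = 3.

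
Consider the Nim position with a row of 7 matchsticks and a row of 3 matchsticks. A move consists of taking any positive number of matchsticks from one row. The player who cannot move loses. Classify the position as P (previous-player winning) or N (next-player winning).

N-position

Compute the nim-sum pairwise:
7 ⊕ 3 = 4
The nim-sum is 4 ≠ 0, so this is an N-position: the player to move can win.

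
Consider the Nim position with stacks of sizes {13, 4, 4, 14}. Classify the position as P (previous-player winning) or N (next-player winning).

N-position

Write each in binary and XOR column by column:
  1101  (13)
  0100  (4)
  0100  (4)
  1110  (14)
  ----
  0011  (3)
The nim-sum is 3 ≠ 0, so this is an N-position: the player to move can win.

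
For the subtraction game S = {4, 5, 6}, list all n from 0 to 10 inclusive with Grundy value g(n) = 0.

Grundy values for subtraction set {4, 5, 6}:
g(0) = mex{} = 0
g(1) = mex{} = 0
g(2) = mex{} = 0
g(3) = mex{} = 0
g(4) = mex{0} = 1
g(5) = mex{0} = 1
g(6) = mex{0} = 1
g(7) = mex{0} = 1
g(8) = mex{0,1} = 2
g(9) = mex{0,1} = 2
g(10) = mex{1} = 0
The P-positions (g = 0) in 0..10 are 0, 1, 2, 3, 10.

0, 1, 2, 3, 10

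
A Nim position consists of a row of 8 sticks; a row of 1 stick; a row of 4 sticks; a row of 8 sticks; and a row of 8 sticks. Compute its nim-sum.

13

In binary:
  1000  (8)
  0001  (1)
  0100  (4)
  1000  (8)
  1000  (8)
  ----
  1101  (13)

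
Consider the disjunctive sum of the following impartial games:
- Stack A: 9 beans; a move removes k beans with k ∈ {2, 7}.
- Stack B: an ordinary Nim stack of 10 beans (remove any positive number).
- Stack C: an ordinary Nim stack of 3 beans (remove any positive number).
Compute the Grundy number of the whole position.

Grundy values for stack A (subtraction set {2, 7}):
g(0) = mex{} = 0
g(1) = mex{} = 0
g(2) = mex{0} = 1
g(3) = mex{0} = 1
g(4) = mex{1} = 0
g(5) = mex{1} = 0
g(6) = mex{0} = 1
g(7) = mex{0} = 1
g(8) = mex{0,1} = 2
g(9) = mex{1} = 0
So g(9) = 0.
Stack B is a plain Nim stack of size 10, so its Grundy value is 10.
Stack C is a plain Nim stack of size 3, so its Grundy value is 3.
By the Sprague-Grundy theorem, the Grundy value of a sum of independent games is the XOR of the component values.
Combined value = 0 XOR 10 XOR 3 = 9.

9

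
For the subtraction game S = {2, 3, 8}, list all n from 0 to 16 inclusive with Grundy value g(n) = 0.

Build the Grundy sequence with g(k) = mex{g(k−s) : s ∈ {2, 3, 8}, s ≤ k}:
k:     0  1  2  3  4  5  6  7  8  9 10 11 12 13 14 15 16
g(k):  0  0  1  1  2  0  0  1  1  2  0  0  1  1  2  0  0
The P-positions (g = 0) in 0..16 are 0, 1, 5, 6, 10, 11, 15, 16.

0, 1, 5, 6, 10, 11, 15, 16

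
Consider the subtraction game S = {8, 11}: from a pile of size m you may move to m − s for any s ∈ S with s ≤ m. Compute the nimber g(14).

1

Grundy values for subtraction set {8, 11}:
g(0) = mex{} = 0
g(1) = mex{} = 0
g(2) = mex{} = 0
g(3) = mex{} = 0
g(4) = mex{} = 0
g(5) = mex{} = 0
g(6) = mex{} = 0
g(7) = mex{} = 0
g(8) = mex{0} = 1
g(9) = mex{0} = 1
g(10) = mex{0} = 1
g(11) = mex{0} = 1
g(12) = mex{0} = 1
g(13) = mex{0} = 1
g(14) = mex{0} = 1
So g(14) = 1.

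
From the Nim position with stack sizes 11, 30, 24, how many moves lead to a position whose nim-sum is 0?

3

Compute the nim-sum pairwise:
11 XOR 30 = 21
21 XOR 24 = 13
The overall nim-sum is X = 13. A stack of size p has a winning move iff p XOR X < p (reduce it to p XOR X).
  11: 11 XOR 13 = 6 < 11 — winning move (to 6).
  30: 30 XOR 13 = 19 < 30 — winning move (to 19).
  24: 24 XOR 13 = 21 < 24 — winning move (to 21).
That gives 3 winning moves.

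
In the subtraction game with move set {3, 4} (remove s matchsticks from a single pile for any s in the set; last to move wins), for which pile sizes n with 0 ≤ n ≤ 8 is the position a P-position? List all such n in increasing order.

Compute g(0), g(1), … for moves {3, 4}:
k:     0  1  2  3  4  5  6  7  8
g(k):  0  0  0  1  1  1  2  0  0
The P-positions (g = 0) in 0..8 are 0, 1, 2, 7, 8.

0, 1, 2, 7, 8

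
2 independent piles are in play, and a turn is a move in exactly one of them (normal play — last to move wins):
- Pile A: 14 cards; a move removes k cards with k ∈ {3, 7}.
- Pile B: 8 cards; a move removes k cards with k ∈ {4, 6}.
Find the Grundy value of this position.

3

Grundy values for pile A (subtraction set {3, 7}):
g(0) = mex{} = 0
g(1) = mex{} = 0
g(2) = mex{} = 0
g(3) = mex{0} = 1
g(4) = mex{0} = 1
g(5) = mex{0} = 1
g(6) = mex{1} = 0
g(7) = mex{0,1} = 2
g(8) = mex{0,1} = 2
g(9) = mex{0} = 1
g(10) = mex{1,2} = 0
g(11) = mex{1,2} = 0
g(12) = mex{1} = 0
g(13) = mex{0} = 1
g(14) = mex{0,2} = 1
So g(14) = 1.
For pile B, compute g(0), g(1), … with moves {4, 6}:
g(0) = mex{} = 0
g(1) = mex{} = 0
g(2) = mex{} = 0
g(3) = mex{} = 0
g(4) = mex{0} = 1
g(5) = mex{0} = 1
g(6) = mex{0} = 1
g(7) = mex{0} = 1
g(8) = mex{0,1} = 2
So g(8) = 2.
By the Sprague-Grundy theorem, the Grundy value of a sum of independent games is the XOR of the component values.
Combined value = 1 XOR 2 = 3.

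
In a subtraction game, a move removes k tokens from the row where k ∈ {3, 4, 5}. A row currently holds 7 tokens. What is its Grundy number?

2

Grundy values for subtraction set {3, 4, 5}:
k:     0  1  2  3  4  5  6  7
g(k):  0  0  0  1  1  1  2  2
So g(7) = 2.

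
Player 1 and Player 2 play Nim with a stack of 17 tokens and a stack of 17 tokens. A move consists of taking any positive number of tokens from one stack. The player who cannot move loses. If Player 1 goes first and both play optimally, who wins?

Player 2 wins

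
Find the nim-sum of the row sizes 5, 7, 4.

6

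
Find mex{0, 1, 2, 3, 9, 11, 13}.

4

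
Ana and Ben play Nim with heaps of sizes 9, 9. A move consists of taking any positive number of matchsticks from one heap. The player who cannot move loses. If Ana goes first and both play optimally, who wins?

Ben wins

Compute the nim-sum pairwise:
9 XOR 9 = 0
The nim-sum is 0, so this is a P-position: the player to move is in a losing position under optimal play; Ana is about to move from it and so loses — Ben wins.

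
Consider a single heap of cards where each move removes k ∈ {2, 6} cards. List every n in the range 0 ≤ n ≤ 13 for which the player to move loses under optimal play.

Build the Grundy sequence with g(k) = mex{g(k−s) : s ∈ {2, 6}, s ≤ k}:
g(0) = mex{} = 0
g(1) = mex{} = 0
g(2) = mex{0} = 1
g(3) = mex{0} = 1
g(4) = mex{1} = 0
g(5) = mex{1} = 0
g(6) = mex{0} = 1
g(7) = mex{0} = 1
g(8) = mex{1} = 0
g(9) = mex{1} = 0
g(10) = mex{0} = 1
g(11) = mex{0} = 1
g(12) = mex{1} = 0
g(13) = mex{1} = 0
The P-positions (g = 0) in 0..13 are 0, 1, 4, 5, 8, 9, 12, 13.

0, 1, 4, 5, 8, 9, 12, 13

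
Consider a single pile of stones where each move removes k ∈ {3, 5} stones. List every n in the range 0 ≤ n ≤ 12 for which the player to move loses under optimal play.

0, 1, 2, 8, 9, 10

Build the Grundy sequence with g(k) = mex{g(k−s) : s ∈ {3, 5}, s ≤ k}:
g(0) = mex{} = 0
g(1) = mex{} = 0
g(2) = mex{} = 0
g(3) = mex{0} = 1
g(4) = mex{0} = 1
g(5) = mex{0} = 1
g(6) = mex{0,1} = 2
g(7) = mex{0,1} = 2
g(8) = mex{1} = 0
g(9) = mex{1,2} = 0
g(10) = mex{1,2} = 0
g(11) = mex{0,2} = 1
g(12) = mex{0,2} = 1
The P-positions (g = 0) in 0..12 are 0, 1, 2, 8, 9, 10.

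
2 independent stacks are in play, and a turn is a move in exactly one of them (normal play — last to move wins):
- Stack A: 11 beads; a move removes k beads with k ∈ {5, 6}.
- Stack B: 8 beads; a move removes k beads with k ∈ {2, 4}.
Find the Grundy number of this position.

Grundy values for stack A (subtraction set {5, 6}):
g(0) = mex{} = 0
g(1) = mex{} = 0
g(2) = mex{} = 0
g(3) = mex{} = 0
g(4) = mex{} = 0
g(5) = mex{0} = 1
g(6) = mex{0} = 1
g(7) = mex{0} = 1
g(8) = mex{0} = 1
g(9) = mex{0} = 1
g(10) = mex{0,1} = 2
g(11) = mex{1} = 0
So g(11) = 0.
For stack B, compute g(0), g(1), … with moves {2, 4}:
k:     0  1  2  3  4  5  6  7  8
g(k):  0  0  1  1  2  2  0  0  1
So g(8) = 1.
By the Sprague-Grundy theorem, the Grundy value of a sum of independent games is the XOR of the component values.
Combined value = 0 ⊕ 1 = 1.

1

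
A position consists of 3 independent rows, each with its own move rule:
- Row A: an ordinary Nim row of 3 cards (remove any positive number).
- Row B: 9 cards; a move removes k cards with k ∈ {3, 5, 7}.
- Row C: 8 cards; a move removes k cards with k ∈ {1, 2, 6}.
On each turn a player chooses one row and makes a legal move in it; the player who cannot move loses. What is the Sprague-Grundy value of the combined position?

1

Row A is a plain Nim row of size 3, so its Grundy value is 3.
Build the Grundy sequence for row B with g(k) = mex{g(k−s) : s ∈ {3, 5, 7}, s ≤ k}:
k:     0  1  2  3  4  5  6  7  8  9
g(k):  0  0  0  1  1  1  2  2  2  3
So g(9) = 3.
Grundy values for row C (subtraction set {1, 2, 6}):
k:     0  1  2  3  4  5  6  7  8
g(k):  0  1  2  0  1  2  3  0  1
So g(8) = 1.
By the Sprague-Grundy theorem, the Grundy value of a sum of independent games is the XOR of the component values.
Combined value = 3 ⊕ 3 ⊕ 1 = 1.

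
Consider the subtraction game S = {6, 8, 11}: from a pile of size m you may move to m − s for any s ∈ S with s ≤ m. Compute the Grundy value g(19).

Grundy values for subtraction set {6, 8, 11}:
k:     0  1  2  3  4  5  6  7  8  9 10 11 12 13 14 15 16 17 18 19
g(k):  0  0  0  0  0  0  1  1  1  1  1  1  2  2  2  2  2  0  0  0
So g(19) = 0.

0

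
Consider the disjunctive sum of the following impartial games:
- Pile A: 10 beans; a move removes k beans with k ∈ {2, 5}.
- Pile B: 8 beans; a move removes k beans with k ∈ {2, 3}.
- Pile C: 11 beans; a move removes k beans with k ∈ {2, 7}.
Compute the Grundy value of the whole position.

Build the Grundy sequence for pile A with g(k) = mex{g(k−s) : s ∈ {2, 5}, s ≤ k}:
g(0) = mex{} = 0
g(1) = mex{} = 0
g(2) = mex{0} = 1
g(3) = mex{0} = 1
g(4) = mex{1} = 0
g(5) = mex{0,1} = 2
g(6) = mex{0} = 1
g(7) = mex{1,2} = 0
g(8) = mex{1} = 0
g(9) = mex{0} = 1
g(10) = mex{0,2} = 1
So g(10) = 1.
Build the Grundy sequence for pile B with g(k) = mex{g(k−s) : s ∈ {2, 3}, s ≤ k}:
g(0) = mex{} = 0
g(1) = mex{} = 0
g(2) = mex{0} = 1
g(3) = mex{0} = 1
g(4) = mex{0,1} = 2
g(5) = mex{1} = 0
g(6) = mex{1,2} = 0
g(7) = mex{0,2} = 1
g(8) = mex{0} = 1
So g(8) = 1.
Build the Grundy sequence for pile C with g(k) = mex{g(k−s) : s ∈ {2, 7}, s ≤ k}:
k:     0  1  2  3  4  5  6  7  8  9 10 11
g(k):  0  0  1  1  0  0  1  1  2  0  0  1
So g(11) = 1.
The value of a disjunctive sum is the nim-sum of the parts.
Combined value = 1 XOR 1 XOR 1 = 1.

1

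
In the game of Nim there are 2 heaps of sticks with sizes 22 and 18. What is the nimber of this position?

4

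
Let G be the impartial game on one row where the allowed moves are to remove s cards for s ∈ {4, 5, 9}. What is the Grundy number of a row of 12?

Compute g(0), g(1), … for moves {4, 5, 9}:
k:     0  1  2  3  4  5  6  7  8  9 10 11 12
g(k):  0  0  0  0  1  1  1  1  2  2  2  2  3
So g(12) = 3.

3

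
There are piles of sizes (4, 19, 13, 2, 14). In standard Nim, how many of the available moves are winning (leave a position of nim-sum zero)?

1

Compute the nim-sum pairwise:
4 ⊕ 19 = 23
23 ⊕ 13 = 26
26 ⊕ 2 = 24
24 ⊕ 14 = 22
The overall nim-sum is X = 22. A pile of size p has a winning move iff p XOR X < p (reduce it to p XOR X).
  4: 4 XOR 22 = 18 ≥ 4 — no move.
  19: 19 XOR 22 = 5 < 19 — winning move (to 5).
  13: 13 XOR 22 = 27 ≥ 13 — no move.
  2: 2 XOR 22 = 20 ≥ 2 — no move.
  14: 14 XOR 22 = 24 ≥ 14 — no move.
That gives 1 winning move.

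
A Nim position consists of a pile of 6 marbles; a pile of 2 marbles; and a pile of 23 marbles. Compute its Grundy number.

In binary:
  00110  (6)
  00010  (2)
  10111  (23)
  -----
  10011  (19)

19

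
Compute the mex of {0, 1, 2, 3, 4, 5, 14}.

The values 0, 1, 2, 3, 4, 5 are all present; 6 is the first non-negative integer missing from the set.

6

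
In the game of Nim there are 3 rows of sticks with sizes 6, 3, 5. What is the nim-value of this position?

Write each in binary and XOR column by column:
  110  (6)
  011  (3)
  101  (5)
  ---
  000  (0)

0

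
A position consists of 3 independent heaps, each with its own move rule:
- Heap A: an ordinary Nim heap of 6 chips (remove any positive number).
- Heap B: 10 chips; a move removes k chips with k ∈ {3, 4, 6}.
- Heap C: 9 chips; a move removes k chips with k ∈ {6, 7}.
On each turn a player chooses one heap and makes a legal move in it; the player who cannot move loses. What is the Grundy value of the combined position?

7

Heap A is a plain Nim heap of size 6, so its Grundy value is 6.
Build the Grundy sequence for heap B with g(k) = mex{g(k−s) : s ∈ {3, 4, 6}, s ≤ k}:
g(0) = mex{} = 0
g(1) = mex{} = 0
g(2) = mex{} = 0
g(3) = mex{0} = 1
g(4) = mex{0} = 1
g(5) = mex{0} = 1
g(6) = mex{0,1} = 2
g(7) = mex{0,1} = 2
g(8) = mex{0,1} = 2
g(9) = mex{1,2} = 0
g(10) = mex{1,2} = 0
So g(10) = 0.
Build the Grundy sequence for heap C with g(k) = mex{g(k−s) : s ∈ {6, 7}, s ≤ k}:
k:     0  1  2  3  4  5  6  7  8  9
g(k):  0  0  0  0  0  0  1  1  1  1
So g(9) = 1.
By the Sprague-Grundy theorem, the Grundy value of a sum of independent games is the XOR of the component values.
Combined value = 6 ⊕ 0 ⊕ 1 = 7.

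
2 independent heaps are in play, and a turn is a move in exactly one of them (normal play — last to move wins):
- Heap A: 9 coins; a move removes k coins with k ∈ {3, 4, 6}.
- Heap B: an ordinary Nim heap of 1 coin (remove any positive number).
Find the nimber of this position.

1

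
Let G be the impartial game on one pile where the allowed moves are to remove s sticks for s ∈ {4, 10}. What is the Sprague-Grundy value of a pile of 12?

Build the Grundy sequence with g(k) = mex{g(k−s) : s ∈ {4, 10}, s ≤ k}:
g(0) = mex{} = 0
g(1) = mex{} = 0
g(2) = mex{} = 0
g(3) = mex{} = 0
g(4) = mex{0} = 1
g(5) = mex{0} = 1
g(6) = mex{0} = 1
g(7) = mex{0} = 1
g(8) = mex{1} = 0
g(9) = mex{1} = 0
g(10) = mex{0,1} = 2
g(11) = mex{0,1} = 2
g(12) = mex{0} = 1
So g(12) = 1.

1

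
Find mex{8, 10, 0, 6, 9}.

0 is in the set but 1 is not, so the mex is 1.

1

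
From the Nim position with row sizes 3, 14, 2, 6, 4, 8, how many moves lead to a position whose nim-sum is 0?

3

Compute the nim-sum pairwise:
3 ⊕ 14 = 13
13 ⊕ 2 = 15
15 ⊕ 6 = 9
9 ⊕ 4 = 13
13 ⊕ 8 = 5
The overall nim-sum is X = 5. A row of size p has a winning move iff p XOR X < p (reduce it to p XOR X).
  3: 3 XOR 5 = 6 ≥ 3 — no move.
  14: 14 XOR 5 = 11 < 14 — winning move (to 11).
  2: 2 XOR 5 = 7 ≥ 2 — no move.
  6: 6 XOR 5 = 3 < 6 — winning move (to 3).
  4: 4 XOR 5 = 1 < 4 — winning move (to 1).
  8: 8 XOR 5 = 13 ≥ 8 — no move.
That gives 3 winning moves.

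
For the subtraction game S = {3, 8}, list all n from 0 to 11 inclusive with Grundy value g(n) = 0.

Compute g(0), g(1), … for moves {3, 8}:
k:     0  1  2  3  4  5  6  7  8  9 10 11
g(k):  0  0  0  1  1  1  0  0  2  1  1  0
The P-positions (g = 0) in 0..11 are 0, 1, 2, 6, 7, 11.

0, 1, 2, 6, 7, 11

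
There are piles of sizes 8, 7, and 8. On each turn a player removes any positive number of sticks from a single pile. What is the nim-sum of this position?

7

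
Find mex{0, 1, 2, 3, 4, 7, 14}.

The values 0, 1, 2, 3, 4 are all present; 5 is the first non-negative integer missing from the set.

5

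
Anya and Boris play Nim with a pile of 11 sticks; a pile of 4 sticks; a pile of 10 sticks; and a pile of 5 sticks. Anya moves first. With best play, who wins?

In binary:
  1011  (11)
  0100  (4)
  1010  (10)
  0101  (5)
  ----
  0000  (0)
The nim-sum is 0, so this is a P-position: the player to move is in a losing position under optimal play; Anya is about to move from it and so loses — Boris wins.

Boris wins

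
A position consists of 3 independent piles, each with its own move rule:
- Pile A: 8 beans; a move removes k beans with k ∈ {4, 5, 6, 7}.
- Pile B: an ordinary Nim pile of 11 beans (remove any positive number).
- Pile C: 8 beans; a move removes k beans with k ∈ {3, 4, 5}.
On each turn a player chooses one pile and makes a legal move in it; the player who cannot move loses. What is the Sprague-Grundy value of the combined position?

Build the Grundy sequence for pile A with g(k) = mex{g(k−s) : s ∈ {4, 5, 6, 7}, s ≤ k}:
g(0) = mex{} = 0
g(1) = mex{} = 0
g(2) = mex{} = 0
g(3) = mex{} = 0
g(4) = mex{0} = 1
g(5) = mex{0} = 1
g(6) = mex{0} = 1
g(7) = mex{0} = 1
g(8) = mex{0,1} = 2
So g(8) = 2.
Pile B is a plain Nim pile of size 11, so its Grundy value is 11.
Grundy values for pile C (subtraction set {3, 4, 5}):
g(0) = mex{} = 0
g(1) = mex{} = 0
g(2) = mex{} = 0
g(3) = mex{0} = 1
g(4) = mex{0} = 1
g(5) = mex{0} = 1
g(6) = mex{0,1} = 2
g(7) = mex{0,1} = 2
g(8) = mex{1} = 0
So g(8) = 0.
The value of a disjunctive sum is the nim-sum of the parts.
Combined value = 2 ⊕ 11 ⊕ 0 = 9.

9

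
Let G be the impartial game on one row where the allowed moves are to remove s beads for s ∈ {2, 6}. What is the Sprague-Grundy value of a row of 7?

Compute g(0), g(1), … for moves {2, 6}:
g(0) = mex{} = 0
g(1) = mex{} = 0
g(2) = mex{0} = 1
g(3) = mex{0} = 1
g(4) = mex{1} = 0
g(5) = mex{1} = 0
g(6) = mex{0} = 1
g(7) = mex{0} = 1
So g(7) = 1.

1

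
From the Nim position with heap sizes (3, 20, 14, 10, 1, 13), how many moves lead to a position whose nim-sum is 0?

1

Bitwise XOR of the heap sizes:
  00011  (3)
  10100  (20)
  01110  (14)
  01010  (10)
  00001  (1)
  01101  (13)
  -----
  11111  (31)
The overall nim-sum is X = 31. A heap of size p has a winning move iff p XOR X < p (reduce it to p XOR X).
  3: 3 XOR 31 = 28 ≥ 3 — no move.
  20: 20 XOR 31 = 11 < 20 — winning move (to 11).
  14: 14 XOR 31 = 17 ≥ 14 — no move.
  10: 10 XOR 31 = 21 ≥ 10 — no move.
  1: 1 XOR 31 = 30 ≥ 1 — no move.
  13: 13 XOR 31 = 18 ≥ 13 — no move.
That gives 1 winning move.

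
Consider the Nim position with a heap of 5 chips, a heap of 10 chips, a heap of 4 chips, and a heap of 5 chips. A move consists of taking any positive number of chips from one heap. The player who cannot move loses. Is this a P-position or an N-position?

N-position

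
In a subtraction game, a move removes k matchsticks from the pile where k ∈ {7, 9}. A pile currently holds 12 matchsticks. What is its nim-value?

1

Compute g(0), g(1), … for moves {7, 9}:
k:     0  1  2  3  4  5  6  7  8  9 10 11 12
g(k):  0  0  0  0  0  0  0  1  1  1  1  1  1
So g(12) = 1.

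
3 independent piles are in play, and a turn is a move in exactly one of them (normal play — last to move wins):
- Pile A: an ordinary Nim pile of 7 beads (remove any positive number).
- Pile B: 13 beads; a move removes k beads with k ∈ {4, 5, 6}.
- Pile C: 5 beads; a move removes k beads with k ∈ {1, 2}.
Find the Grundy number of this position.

Pile A is a plain Nim pile of size 7, so its Grundy value is 7.
Grundy values for pile B (subtraction set {4, 5, 6}):
k:     0  1  2  3  4  5  6  7  8  9 10 11 12 13
g(k):  0  0  0  0  1  1  1  1  2  2  0  0  0  0
So g(13) = 0.
For pile C, compute g(0), g(1), … with moves {1, 2}:
g(0) = mex{} = 0
g(1) = mex{0} = 1
g(2) = mex{0,1} = 2
g(3) = mex{1,2} = 0
g(4) = mex{0,2} = 1
g(5) = mex{0,1} = 2
So g(5) = 2.
The value of a disjunctive sum is the nim-sum of the parts.
Combined value = 7 ⊕ 0 ⊕ 2 = 5.

5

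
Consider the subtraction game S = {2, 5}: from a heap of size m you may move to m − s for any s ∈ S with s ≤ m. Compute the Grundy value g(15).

0

Compute g(0), g(1), … for moves {2, 5}:
k:     0  1  2  3  4  5  6  7  8  9 10 11 12 13 14 15
g(k):  0  0  1  1  0  2  1  0  0  1  1  0  2  1  0  0
So g(15) = 0.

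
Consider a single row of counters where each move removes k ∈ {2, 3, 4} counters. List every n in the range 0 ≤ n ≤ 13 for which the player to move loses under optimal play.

0, 1, 6, 7, 12, 13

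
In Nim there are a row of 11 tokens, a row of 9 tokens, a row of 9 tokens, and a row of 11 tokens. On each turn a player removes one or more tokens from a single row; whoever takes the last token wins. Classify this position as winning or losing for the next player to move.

Losing position

Compute the nim-sum pairwise:
11 XOR 9 = 2
2 XOR 9 = 11
11 XOR 11 = 0
The nim-sum is 0, so this is a P-position: the player to move is in a losing position under optimal play.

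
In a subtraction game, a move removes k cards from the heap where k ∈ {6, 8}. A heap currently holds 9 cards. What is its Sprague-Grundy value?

1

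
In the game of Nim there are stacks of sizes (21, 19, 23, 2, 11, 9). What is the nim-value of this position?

17

In binary:
  10101  (21)
  10011  (19)
  10111  (23)
  00010  (2)
  01011  (11)
  01001  (9)
  -----
  10001  (17)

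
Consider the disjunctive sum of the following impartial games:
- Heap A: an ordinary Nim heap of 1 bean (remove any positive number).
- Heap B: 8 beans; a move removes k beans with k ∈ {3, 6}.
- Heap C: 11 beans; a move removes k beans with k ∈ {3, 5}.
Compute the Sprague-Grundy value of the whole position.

Heap A is a plain Nim heap of size 1, so its Grundy value is 1.
Grundy values for heap B (subtraction set {3, 6}):
g(0) = mex{} = 0
g(1) = mex{} = 0
g(2) = mex{} = 0
g(3) = mex{0} = 1
g(4) = mex{0} = 1
g(5) = mex{0} = 1
g(6) = mex{0,1} = 2
g(7) = mex{0,1} = 2
g(8) = mex{0,1} = 2
So g(8) = 2.
For heap C, compute g(0), g(1), … with moves {3, 5}:
g(0) = mex{} = 0
g(1) = mex{} = 0
g(2) = mex{} = 0
g(3) = mex{0} = 1
g(4) = mex{0} = 1
g(5) = mex{0} = 1
g(6) = mex{0,1} = 2
g(7) = mex{0,1} = 2
g(8) = mex{1} = 0
g(9) = mex{1,2} = 0
g(10) = mex{1,2} = 0
g(11) = mex{0,2} = 1
So g(11) = 1.
By the Sprague-Grundy theorem, the Grundy value of a sum of independent games is the XOR of the component values.
Combined value = 1 XOR 2 XOR 1 = 2.

2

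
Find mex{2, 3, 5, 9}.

0

0 is not in the set, so the mex is 0.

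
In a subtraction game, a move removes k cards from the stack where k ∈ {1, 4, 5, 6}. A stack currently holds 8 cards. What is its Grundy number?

4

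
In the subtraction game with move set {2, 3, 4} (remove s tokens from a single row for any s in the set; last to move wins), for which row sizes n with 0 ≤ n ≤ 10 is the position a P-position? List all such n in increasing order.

0, 1, 6, 7

Build the Grundy sequence with g(k) = mex{g(k−s) : s ∈ {2, 3, 4}, s ≤ k}:
k:     0  1  2  3  4  5  6  7  8  9 10
g(k):  0  0  1  1  2  2  0  0  1  1  2
The P-positions (g = 0) in 0..10 are 0, 1, 6, 7.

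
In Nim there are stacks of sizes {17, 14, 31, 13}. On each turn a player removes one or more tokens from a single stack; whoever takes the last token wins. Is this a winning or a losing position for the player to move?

Winning position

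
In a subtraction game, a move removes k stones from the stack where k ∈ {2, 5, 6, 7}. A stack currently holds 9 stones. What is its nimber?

2

Build the Grundy sequence with g(k) = mex{g(k−s) : s ∈ {2, 5, 6, 7}, s ≤ k}:
k:     0  1  2  3  4  5  6  7  8  9
g(k):  0  0  1  1  0  2  1  3  2  2
So g(9) = 2.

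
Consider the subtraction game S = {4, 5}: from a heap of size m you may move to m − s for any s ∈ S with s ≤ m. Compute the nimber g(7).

Grundy values for subtraction set {4, 5}:
k:     0  1  2  3  4  5  6  7
g(k):  0  0  0  0  1  1  1  1
So g(7) = 1.

1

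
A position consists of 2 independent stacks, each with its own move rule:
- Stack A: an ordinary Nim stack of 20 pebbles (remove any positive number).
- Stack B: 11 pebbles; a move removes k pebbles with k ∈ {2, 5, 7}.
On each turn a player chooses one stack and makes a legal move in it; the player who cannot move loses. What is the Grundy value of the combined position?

Stack A is a plain Nim stack of size 20, so its Grundy value is 20.
Grundy values for stack B (subtraction set {2, 5, 7}):
g(0) = mex{} = 0
g(1) = mex{} = 0
g(2) = mex{0} = 1
g(3) = mex{0} = 1
g(4) = mex{1} = 0
g(5) = mex{0,1} = 2
g(6) = mex{0} = 1
g(7) = mex{0,1,2} = 3
g(8) = mex{0,1} = 2
g(9) = mex{0,1,3} = 2
g(10) = mex{1,2} = 0
g(11) = mex{0,1,2} = 3
So g(11) = 3.
By the Sprague-Grundy theorem, the Grundy value of a sum of independent games is the XOR of the component values.
Combined value = 20 ⊕ 3 = 23.

23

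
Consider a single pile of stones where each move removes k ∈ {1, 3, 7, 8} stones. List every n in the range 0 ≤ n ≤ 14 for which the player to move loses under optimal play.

Compute g(0), g(1), … for moves {1, 3, 7, 8}:
k:     0  1  2  3  4  5  6  7  8  9 10 11 12 13 14
g(k):  0  1  0  1  0  1  0  1  2  3  2  3  2  3  2
The P-positions (g = 0) in 0..14 are 0, 2, 4, 6.

0, 2, 4, 6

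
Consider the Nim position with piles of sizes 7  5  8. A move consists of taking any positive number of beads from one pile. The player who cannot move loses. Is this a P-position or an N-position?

Write each in binary and XOR column by column:
  0111  (7)
  0101  (5)
  1000  (8)
  ----
  1010  (10)
The nim-sum is 10 ≠ 0, so this is an N-position: the player to move can win.

N-position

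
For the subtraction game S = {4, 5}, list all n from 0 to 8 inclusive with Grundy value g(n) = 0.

0, 1, 2, 3

Compute g(0), g(1), … for moves {4, 5}:
k:     0  1  2  3  4  5  6  7  8
g(k):  0  0  0  0  1  1  1  1  2
The P-positions (g = 0) in 0..8 are 0, 1, 2, 3.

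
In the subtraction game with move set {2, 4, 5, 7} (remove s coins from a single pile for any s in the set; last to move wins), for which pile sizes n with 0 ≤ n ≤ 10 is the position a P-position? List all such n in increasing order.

0, 1, 9, 10

Grundy values for subtraction set {2, 4, 5, 7}:
g(0) = mex{} = 0
g(1) = mex{} = 0
g(2) = mex{0} = 1
g(3) = mex{0} = 1
g(4) = mex{0,1} = 2
g(5) = mex{0,1} = 2
g(6) = mex{0,1,2} = 3
g(7) = mex{0,1,2} = 3
g(8) = mex{0,1,2,3} = 4
g(9) = mex{1,2,3} = 0
g(10) = mex{1,2,3,4} = 0
The P-positions (g = 0) in 0..10 are 0, 1, 9, 10.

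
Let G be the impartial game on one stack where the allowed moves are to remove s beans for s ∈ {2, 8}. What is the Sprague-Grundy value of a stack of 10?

0

Grundy values for subtraction set {2, 8}:
k:     0  1  2  3  4  5  6  7  8  9 10
g(k):  0  0  1  1  0  0  1  1  2  2  0
So g(10) = 0.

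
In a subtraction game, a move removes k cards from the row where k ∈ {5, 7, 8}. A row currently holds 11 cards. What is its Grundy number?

2

Grundy values for subtraction set {5, 7, 8}:
k:     0  1  2  3  4  5  6  7  8  9 10 11
g(k):  0  0  0  0  0  1  1  1  1  1  2  2
So g(11) = 2.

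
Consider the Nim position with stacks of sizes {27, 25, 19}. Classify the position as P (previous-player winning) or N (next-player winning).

Compute the nim-sum pairwise:
27 ^ 25 = 2
2 ^ 19 = 17
The nim-sum is 17 ≠ 0, so this is an N-position: the player to move can win.

N-position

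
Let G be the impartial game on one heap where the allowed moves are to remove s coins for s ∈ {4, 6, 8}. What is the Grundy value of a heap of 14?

0

Compute g(0), g(1), … for moves {4, 6, 8}:
g(0) = mex{} = 0
g(1) = mex{} = 0
g(2) = mex{} = 0
g(3) = mex{} = 0
g(4) = mex{0} = 1
g(5) = mex{0} = 1
g(6) = mex{0} = 1
g(7) = mex{0} = 1
g(8) = mex{0,1} = 2
g(9) = mex{0,1} = 2
g(10) = mex{0,1} = 2
g(11) = mex{0,1} = 2
g(12) = mex{1,2} = 0
g(13) = mex{1,2} = 0
g(14) = mex{1,2} = 0
So g(14) = 0.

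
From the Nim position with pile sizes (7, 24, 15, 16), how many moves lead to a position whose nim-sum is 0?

0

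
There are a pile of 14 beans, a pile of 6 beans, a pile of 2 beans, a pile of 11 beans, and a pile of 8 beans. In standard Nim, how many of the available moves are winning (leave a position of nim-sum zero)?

Compute the nim-sum pairwise:
14 XOR 6 = 8
8 XOR 2 = 10
10 XOR 11 = 1
1 XOR 8 = 9
The overall nim-sum is X = 9. A pile of size p has a winning move iff p XOR X < p (reduce it to p XOR X).
  14: 14 XOR 9 = 7 < 14 — winning move (to 7).
  6: 6 XOR 9 = 15 ≥ 6 — no move.
  2: 2 XOR 9 = 11 ≥ 2 — no move.
  11: 11 XOR 9 = 2 < 11 — winning move (to 2).
  8: 8 XOR 9 = 1 < 8 — winning move (to 1).
That gives 3 winning moves.

3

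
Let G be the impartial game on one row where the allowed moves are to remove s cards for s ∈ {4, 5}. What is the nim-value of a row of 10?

Grundy values for subtraction set {4, 5}:
k:     0  1  2  3  4  5  6  7  8  9 10
g(k):  0  0  0  0  1  1  1  1  2  0  0
So g(10) = 0.

0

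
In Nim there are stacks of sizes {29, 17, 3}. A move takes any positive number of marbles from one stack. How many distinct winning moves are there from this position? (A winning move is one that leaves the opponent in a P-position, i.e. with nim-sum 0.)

Nim-sum: 29 ⊕ 17 ⊕ 3 = 15.
The overall nim-sum is X = 15. A stack of size p has a winning move iff p XOR X < p (reduce it to p XOR X).
  29: 29 XOR 15 = 18 < 29 — winning move (to 18).
  17: 17 XOR 15 = 30 ≥ 17 — no move.
  3: 3 XOR 15 = 12 ≥ 3 — no move.
That gives 1 winning move.

1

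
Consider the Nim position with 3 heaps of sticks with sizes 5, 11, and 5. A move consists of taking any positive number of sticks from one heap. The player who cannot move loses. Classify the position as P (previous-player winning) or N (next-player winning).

Compute the nim-sum pairwise:
5 ^ 11 = 14
14 ^ 5 = 11
The nim-sum is 11 ≠ 0, so this is an N-position: the player to move can win.

N-position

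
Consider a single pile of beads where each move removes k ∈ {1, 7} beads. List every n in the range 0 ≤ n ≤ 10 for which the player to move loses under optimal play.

Grundy values for subtraction set {1, 7}:
k:     0  1  2  3  4  5  6  7  8  9 10
g(k):  0  1  0  1  0  1  0  1  0  1  0
The P-positions (g = 0) in 0..10 are 0, 2, 4, 6, 8, 10.

0, 2, 4, 6, 8, 10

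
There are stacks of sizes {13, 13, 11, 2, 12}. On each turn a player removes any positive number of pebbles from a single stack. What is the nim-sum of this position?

5

Nim-sum: 13 XOR 13 XOR 11 XOR 2 XOR 12 = 5.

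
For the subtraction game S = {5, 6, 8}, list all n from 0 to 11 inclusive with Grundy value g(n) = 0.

Build the Grundy sequence with g(k) = mex{g(k−s) : s ∈ {5, 6, 8}, s ≤ k}:
k:     0  1  2  3  4  5  6  7  8  9 10 11
g(k):  0  0  0  0  0  1  1  1  1  1  2  2
The P-positions (g = 0) in 0..11 are 0, 1, 2, 3, 4.

0, 1, 2, 3, 4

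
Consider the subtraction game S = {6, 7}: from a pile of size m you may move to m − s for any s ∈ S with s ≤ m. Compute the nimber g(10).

Grundy values for subtraction set {6, 7}:
g(0) = mex{} = 0
g(1) = mex{} = 0
g(2) = mex{} = 0
g(3) = mex{} = 0
g(4) = mex{} = 0
g(5) = mex{} = 0
g(6) = mex{0} = 1
g(7) = mex{0} = 1
g(8) = mex{0} = 1
g(9) = mex{0} = 1
g(10) = mex{0} = 1
So g(10) = 1.

1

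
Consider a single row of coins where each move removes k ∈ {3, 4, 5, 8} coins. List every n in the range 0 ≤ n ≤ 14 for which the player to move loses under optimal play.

Build the Grundy sequence with g(k) = mex{g(k−s) : s ∈ {3, 4, 5, 8}, s ≤ k}:
k:     0  1  2  3  4  5  6  7  8  9 10 11 12 13 14
g(k):  0  0  0  1  1  1  2  2  2  3  3  0  0  0  1
The P-positions (g = 0) in 0..14 are 0, 1, 2, 11, 12, 13.

0, 1, 2, 11, 12, 13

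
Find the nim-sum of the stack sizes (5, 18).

23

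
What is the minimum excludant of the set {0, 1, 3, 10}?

2

The values 0, 1 are all present; 2 is the first non-negative integer missing from the set.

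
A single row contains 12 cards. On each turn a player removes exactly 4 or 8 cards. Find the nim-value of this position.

0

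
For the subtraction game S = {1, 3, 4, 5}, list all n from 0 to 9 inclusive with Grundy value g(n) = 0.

0, 2, 8

Compute g(0), g(1), … for moves {1, 3, 4, 5}:
k:     0  1  2  3  4  5  6  7  8  9
g(k):  0  1  0  1  2  3  2  3  0  1
The P-positions (g = 0) in 0..9 are 0, 2, 8.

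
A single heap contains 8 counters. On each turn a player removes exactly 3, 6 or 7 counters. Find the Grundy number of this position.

2

Build the Grundy sequence with g(k) = mex{g(k−s) : s ∈ {3, 6, 7}, s ≤ k}:
k:     0  1  2  3  4  5  6  7  8
g(k):  0  0  0  1  1  1  2  2  2
So g(8) = 2.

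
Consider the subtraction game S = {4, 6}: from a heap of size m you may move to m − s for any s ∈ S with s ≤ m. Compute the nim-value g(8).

Grundy values for subtraction set {4, 6}:
k:     0  1  2  3  4  5  6  7  8
g(k):  0  0  0  0  1  1  1  1  2
So g(8) = 2.

2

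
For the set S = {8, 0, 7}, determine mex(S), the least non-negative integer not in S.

0 is in the set but 1 is not, so the mex is 1.

1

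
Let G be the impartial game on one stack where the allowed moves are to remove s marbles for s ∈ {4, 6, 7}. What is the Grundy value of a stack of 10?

2

Grundy values for subtraction set {4, 6, 7}:
g(0) = mex{} = 0
g(1) = mex{} = 0
g(2) = mex{} = 0
g(3) = mex{} = 0
g(4) = mex{0} = 1
g(5) = mex{0} = 1
g(6) = mex{0} = 1
g(7) = mex{0} = 1
g(8) = mex{0,1} = 2
g(9) = mex{0,1} = 2
g(10) = mex{0,1} = 2
So g(10) = 2.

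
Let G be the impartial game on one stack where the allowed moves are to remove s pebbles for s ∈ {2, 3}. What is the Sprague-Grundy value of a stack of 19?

Build the Grundy sequence with g(k) = mex{g(k−s) : s ∈ {2, 3}, s ≤ k}:
k:     0  1  2  3  4  5  6  7  8  9 10 11 12 13 14 15 16 17 18 19
g(k):  0  0  1  1  2  0  0  1  1  2  0  0  1  1  2  0  0  1  1  2
So g(19) = 2.

2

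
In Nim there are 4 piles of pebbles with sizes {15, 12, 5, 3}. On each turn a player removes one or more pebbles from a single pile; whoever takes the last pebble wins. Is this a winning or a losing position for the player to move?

In binary:
  1111  (15)
  1100  (12)
  0101  (5)
  0011  (3)
  ----
  0101  (5)
The nim-sum is 5 ≠ 0, so this is an N-position: the player to move can win.

Winning position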